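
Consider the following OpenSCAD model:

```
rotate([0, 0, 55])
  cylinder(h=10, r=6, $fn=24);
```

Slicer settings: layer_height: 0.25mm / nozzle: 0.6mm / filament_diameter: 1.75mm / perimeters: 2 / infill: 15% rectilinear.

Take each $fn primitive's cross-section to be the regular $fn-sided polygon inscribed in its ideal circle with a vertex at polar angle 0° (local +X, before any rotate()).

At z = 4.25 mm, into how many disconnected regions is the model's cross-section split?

At z = 4.25 mm: the r=6 cylinder contributes a regular 24-gon of circumradius 6; (whole slice rotated 55° about Z — lengths, areas and connectivity unchanged). The result has 1 disconnected region.

1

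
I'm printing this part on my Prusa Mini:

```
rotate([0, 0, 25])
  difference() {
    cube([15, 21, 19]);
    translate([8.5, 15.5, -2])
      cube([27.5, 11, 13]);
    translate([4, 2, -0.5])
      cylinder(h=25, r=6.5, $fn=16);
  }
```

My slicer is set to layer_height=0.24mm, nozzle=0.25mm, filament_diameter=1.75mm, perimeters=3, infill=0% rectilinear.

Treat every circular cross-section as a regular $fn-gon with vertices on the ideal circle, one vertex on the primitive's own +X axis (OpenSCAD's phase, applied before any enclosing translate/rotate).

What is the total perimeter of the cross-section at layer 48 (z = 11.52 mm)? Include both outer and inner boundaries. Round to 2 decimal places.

At z = 11.52 mm: the cube (footprint 15×21) is included at this height (perimeter 72.00 mm); the cube at (8.5, 15.5) does not reach this height (z outside [-2, 11]); the r=6.5 cylinder at (4, 2) gives a regular 16-gon of circumradius 6.5 (constant along its height) (perimeter = 2·16·6.500·sin(180°/16) = 40.58 mm); Subtracting the remaining from the first: starting from the 15×21 cube, the r=6.5 cylinder at (4, 2) partially overlaps it — only the 76.81 mm² overlap (of its 129.35 mm²) is removed, clipping the outline — boundary = 71.44 mm; (whole slice rotated 25° about Z — lengths, areas and connectivity unchanged). Overall, the cross-section is a single solid region. Total boundary length (outer) = 71.44 mm.

71.44 mm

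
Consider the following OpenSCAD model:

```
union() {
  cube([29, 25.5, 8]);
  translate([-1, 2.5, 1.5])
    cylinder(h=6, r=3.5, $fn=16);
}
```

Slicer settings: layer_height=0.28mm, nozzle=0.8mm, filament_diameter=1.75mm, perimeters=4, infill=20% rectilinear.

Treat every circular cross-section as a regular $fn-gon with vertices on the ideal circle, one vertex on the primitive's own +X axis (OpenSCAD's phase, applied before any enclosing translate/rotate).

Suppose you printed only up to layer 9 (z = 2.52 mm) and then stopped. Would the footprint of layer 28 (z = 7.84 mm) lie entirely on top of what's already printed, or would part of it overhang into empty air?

Compare the two slices. At z = 2.52: the cube (footprint 29×25.5) is included at this height (area 739.50 mm²); the r=3.5 cylinder at (-1, 2.5) gives a regular 16-gon of circumradius 3.5 (constant along its height) (area = (16/2)·3.500²·sin(360°/16) = 37.50 mm²); Merging all regions: the regions partially overlap — summed areas 777.00 mm² minus the doubly-counted overlap 11.29 mm² gives 765.72 mm² — area = 765.72 mm². At z = 7.84: the 29×25.5 cube contributes its full rectangle (area 739.50 mm²); the cylinder at (-1, 2.5) is absent (z outside [1.5, 7.5]); Combining (union): only the 29×25.5 cube is present, so the union is just that shape — area = 739.50 mm². Checking containment: the cross-section at z = 7.84 is a subset of the cross-section at z = 2.52.

entirely on top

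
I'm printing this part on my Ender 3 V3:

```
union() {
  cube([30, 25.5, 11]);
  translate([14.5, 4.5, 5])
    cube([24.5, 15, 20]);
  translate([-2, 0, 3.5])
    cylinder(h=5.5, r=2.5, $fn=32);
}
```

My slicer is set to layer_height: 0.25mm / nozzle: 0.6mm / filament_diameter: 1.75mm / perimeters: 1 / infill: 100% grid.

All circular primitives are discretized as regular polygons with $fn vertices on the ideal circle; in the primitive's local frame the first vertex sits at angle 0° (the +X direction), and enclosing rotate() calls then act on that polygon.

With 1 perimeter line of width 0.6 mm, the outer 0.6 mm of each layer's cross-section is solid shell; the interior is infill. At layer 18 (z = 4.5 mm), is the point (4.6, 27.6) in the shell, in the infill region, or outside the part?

outside

At z = 4.5 mm: the 30×25.5 cube contributes its full rectangle; the cube at (14.5, 4.5) is not intersected at this z (z outside [5, 25]); the r=2.5 cylinder at (-2, 0) contributes a regular 32-gon of circumradius 2.5; Merging all regions: the regions partially overlap (shared area 0.50 mm²), so overlapping operands fuse into one piece — 1 connected region. Overall, the cross-section is a single solid region. The nearest boundary edge runs (0.00, 25.50)→(30.00, 25.50); distance from the point to it = 2.10 mm. The point is not inside any of the regions above, so it lies outside the cross-section (2.10 mm from the nearest boundary).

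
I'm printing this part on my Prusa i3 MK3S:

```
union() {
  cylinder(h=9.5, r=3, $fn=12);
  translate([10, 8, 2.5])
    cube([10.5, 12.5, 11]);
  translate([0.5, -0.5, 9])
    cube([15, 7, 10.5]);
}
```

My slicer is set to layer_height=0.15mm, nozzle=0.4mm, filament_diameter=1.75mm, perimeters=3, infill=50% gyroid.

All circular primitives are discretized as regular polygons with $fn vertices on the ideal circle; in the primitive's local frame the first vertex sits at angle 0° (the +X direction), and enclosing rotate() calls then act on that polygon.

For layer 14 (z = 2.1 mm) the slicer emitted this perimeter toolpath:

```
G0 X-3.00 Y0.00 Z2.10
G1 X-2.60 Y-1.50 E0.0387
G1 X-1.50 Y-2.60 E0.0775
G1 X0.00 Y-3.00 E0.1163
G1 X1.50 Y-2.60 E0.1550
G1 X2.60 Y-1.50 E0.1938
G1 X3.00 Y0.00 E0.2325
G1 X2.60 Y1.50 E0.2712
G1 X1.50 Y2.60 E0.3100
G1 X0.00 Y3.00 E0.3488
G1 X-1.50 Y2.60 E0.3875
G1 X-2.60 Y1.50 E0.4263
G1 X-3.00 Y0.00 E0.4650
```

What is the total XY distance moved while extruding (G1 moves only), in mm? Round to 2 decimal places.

18.64 mm

Sum the Euclidean lengths of each G1 segment: total = 18.64 mm.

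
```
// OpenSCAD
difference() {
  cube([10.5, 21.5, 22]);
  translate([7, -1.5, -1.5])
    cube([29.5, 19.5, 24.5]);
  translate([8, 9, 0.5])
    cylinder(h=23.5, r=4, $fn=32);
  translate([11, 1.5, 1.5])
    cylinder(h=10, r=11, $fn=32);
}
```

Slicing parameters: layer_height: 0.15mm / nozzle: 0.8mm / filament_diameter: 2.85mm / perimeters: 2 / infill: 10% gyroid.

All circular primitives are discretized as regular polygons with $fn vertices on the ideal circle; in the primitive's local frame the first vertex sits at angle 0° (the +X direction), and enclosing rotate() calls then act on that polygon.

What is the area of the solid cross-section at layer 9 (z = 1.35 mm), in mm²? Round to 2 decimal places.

145.67 mm²

At z = 1.35 mm: the cube is present — its section is the full 10.5×21.5 rectangle (area 225.75 mm²); the cube at (7, -1.5) is present — its section is the full 29.5×19.5 rectangle (area 575.25 mm²); the r=4 cylinder at (8, 9) gives a regular 32-gon of circumradius 4 (constant along its height) (area = (32/2)·4.000²·sin(360°/32) = 49.94 mm²); the cylinder at (11, 1.5) does not reach this height (z outside [1.5, 11.5]); Subtracting the remaining from the first: starting from the 10.5×21.5 cube (225.75 mm²), the 29.5×19.5 cube at (7, -1.5) partially overlaps it — only the 63.00 mm² overlap (of its 575.25 mm²) is removed, clipping the outline; the r=4 cylinder at (8, 9) partially overlaps it — only the 17.08 mm² overlap (of its 49.94 mm²) is removed, clipping the outline — area = 145.67 mm². Overall, the cross-section is a single solid region. Net area = 145.67 mm².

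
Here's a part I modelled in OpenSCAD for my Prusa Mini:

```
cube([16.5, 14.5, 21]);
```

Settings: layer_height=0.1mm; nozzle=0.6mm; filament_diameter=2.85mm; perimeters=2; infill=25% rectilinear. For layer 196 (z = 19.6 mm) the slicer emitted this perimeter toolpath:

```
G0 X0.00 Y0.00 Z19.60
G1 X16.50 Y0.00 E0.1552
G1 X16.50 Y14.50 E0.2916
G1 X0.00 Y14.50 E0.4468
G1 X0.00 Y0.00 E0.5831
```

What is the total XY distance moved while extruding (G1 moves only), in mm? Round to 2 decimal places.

Sum the Euclidean lengths of each G1 segment: total = 62.00 mm.

62.00 mm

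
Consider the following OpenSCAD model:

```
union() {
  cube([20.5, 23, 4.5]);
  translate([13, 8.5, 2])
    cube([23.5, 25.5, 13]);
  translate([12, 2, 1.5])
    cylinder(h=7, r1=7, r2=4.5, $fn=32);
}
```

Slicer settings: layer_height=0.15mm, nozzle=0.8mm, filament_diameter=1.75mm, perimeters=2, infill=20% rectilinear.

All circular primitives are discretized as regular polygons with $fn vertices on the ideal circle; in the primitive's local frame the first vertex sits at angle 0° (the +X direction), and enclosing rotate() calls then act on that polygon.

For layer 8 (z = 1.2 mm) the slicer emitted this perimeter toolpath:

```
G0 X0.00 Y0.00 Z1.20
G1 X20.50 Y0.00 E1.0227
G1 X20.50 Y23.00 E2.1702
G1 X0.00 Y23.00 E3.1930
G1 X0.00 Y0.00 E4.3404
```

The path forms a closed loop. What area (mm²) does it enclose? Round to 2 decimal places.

471.50 mm²

Apply the shoelace formula to the sequence of (X, Y) vertices; enclosed area = 471.50 mm².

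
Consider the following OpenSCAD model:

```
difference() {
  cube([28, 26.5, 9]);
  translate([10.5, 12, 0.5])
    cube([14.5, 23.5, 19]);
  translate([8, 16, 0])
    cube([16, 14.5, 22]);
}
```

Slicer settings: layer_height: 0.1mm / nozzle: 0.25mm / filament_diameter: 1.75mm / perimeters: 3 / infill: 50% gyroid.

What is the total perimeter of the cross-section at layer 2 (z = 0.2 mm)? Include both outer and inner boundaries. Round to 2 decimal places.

At z = 0.2 mm: the cube is present — its section is the full 28×26.5 rectangle (perimeter 109.00 mm); the cube at (10.5, 12) does not reach this height (z outside [0.5, 19.5]); the cube at (8, 16) (footprint 16×14.5) is included at this height (perimeter 61.00 mm); Taking the first minus the rest: starting from the 28×26.5 cube, the 16×14.5 cube at (8, 16) partially overlaps it — only the 168.00 mm² overlap (of its 232.00 mm²) is removed, clipping the outline — boundary = 130.00 mm. Overall, the cross-section is a single solid region. Total boundary length (outer) = 130.00 mm.

130.00 mm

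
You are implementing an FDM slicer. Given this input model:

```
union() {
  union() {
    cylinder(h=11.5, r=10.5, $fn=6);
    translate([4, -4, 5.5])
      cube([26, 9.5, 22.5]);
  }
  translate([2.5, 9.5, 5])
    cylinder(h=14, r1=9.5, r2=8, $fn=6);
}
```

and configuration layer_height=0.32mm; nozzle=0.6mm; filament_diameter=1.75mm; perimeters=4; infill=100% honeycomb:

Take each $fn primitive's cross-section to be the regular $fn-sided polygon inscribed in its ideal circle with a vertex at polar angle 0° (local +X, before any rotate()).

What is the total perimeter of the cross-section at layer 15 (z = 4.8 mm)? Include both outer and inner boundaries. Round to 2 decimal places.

63.00 mm

At z = 4.8 mm: the r=10.5 cylinder gives a regular 6-gon of circumradius 10.5 (constant along its height) (perimeter = 2·6·10.500·sin(180°/6) = 63.00 mm); the cube at (4, -4) is absent (z outside [5.5, 28]); Combining (union): only the r=10.5 cylinder is present, so the union is just that shape — boundary = 63.00 mm; the cone at (2.5, 9.5) is absent (z outside [5, 19]); Merging all regions: only that combined region is present, so the union is just that shape — boundary = 63.00 mm. Overall, the cross-section is a single solid region. Total boundary length (outer) = 63.00 mm.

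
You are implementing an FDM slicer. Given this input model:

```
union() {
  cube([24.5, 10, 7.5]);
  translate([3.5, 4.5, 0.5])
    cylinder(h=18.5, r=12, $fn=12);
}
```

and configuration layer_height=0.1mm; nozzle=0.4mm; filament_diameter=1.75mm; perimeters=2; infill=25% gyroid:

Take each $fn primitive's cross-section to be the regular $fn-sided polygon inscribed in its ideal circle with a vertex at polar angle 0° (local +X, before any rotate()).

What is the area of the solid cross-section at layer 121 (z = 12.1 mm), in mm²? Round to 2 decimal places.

At z = 12.1 mm: the cube is absent (z outside [0, 7.5]); the r=12 cylinder at (3.5, 4.5) contributes a regular 12-gon of circumradius 12 (area = (12/2)·12.000²·sin(360°/12) = 432.00 mm²); Merging all regions: only the r=12 cylinder at (3.5, 4.5) is present, so the union is just that shape — area = 432.00 mm². Overall, the cross-section is a single solid region. Net area = 432.00 mm².

432.00 mm²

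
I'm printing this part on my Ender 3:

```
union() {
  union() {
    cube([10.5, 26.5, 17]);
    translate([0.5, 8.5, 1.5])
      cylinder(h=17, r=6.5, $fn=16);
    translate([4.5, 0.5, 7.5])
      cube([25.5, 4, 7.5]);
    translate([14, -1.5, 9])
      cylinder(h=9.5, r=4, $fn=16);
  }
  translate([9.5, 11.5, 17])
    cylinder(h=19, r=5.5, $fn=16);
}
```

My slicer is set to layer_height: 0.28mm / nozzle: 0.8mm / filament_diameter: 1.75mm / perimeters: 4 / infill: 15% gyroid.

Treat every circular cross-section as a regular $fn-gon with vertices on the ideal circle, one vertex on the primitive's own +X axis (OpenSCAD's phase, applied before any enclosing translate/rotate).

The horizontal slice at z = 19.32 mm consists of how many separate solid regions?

At z = 19.32 mm: the cube is absent (z outside [0, 17]); the cylinder at (0.5, 8.5) does not reach this height (z outside [1.5, 18.5]); the cube at (4.5, 0.5) is not intersected at this z (z outside [7.5, 15]); the cylinder at (14, -1.5) is absent (z outside [9, 18.5]); Taking the union: nothing is present at this height; the r=5.5 cylinder at (9.5, 11.5) contributes a regular 16-gon of circumradius 5.5; Combining (union): only the r=5.5 cylinder at (9.5, 11.5) is present, so the union is just that shape — 1 connected region. The result has 1 disconnected region.

1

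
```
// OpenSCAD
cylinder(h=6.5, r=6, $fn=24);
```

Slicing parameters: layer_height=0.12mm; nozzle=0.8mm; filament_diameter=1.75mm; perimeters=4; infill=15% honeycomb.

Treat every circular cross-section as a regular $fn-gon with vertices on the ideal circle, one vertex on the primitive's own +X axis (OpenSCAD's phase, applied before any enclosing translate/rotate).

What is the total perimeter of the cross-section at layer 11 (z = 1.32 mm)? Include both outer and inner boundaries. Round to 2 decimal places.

At z = 1.32 mm: the r=6 cylinder contributes a regular 24-gon of circumradius 6 (perimeter = 2·24·6.000·sin(180°/24) = 37.59 mm). Overall, the cross-section is a single solid region. Total boundary length (outer) = 37.59 mm.

37.59 mm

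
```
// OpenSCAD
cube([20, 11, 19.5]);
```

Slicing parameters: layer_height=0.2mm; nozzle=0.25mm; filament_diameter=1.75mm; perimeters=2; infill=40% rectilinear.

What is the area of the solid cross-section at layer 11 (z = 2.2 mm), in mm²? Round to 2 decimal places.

220.00 mm²

At z = 2.2 mm: the 20×11 cube contributes its full rectangle (area 220.00 mm²). Overall, the cross-section is a single solid region. Net area = 220.00 mm².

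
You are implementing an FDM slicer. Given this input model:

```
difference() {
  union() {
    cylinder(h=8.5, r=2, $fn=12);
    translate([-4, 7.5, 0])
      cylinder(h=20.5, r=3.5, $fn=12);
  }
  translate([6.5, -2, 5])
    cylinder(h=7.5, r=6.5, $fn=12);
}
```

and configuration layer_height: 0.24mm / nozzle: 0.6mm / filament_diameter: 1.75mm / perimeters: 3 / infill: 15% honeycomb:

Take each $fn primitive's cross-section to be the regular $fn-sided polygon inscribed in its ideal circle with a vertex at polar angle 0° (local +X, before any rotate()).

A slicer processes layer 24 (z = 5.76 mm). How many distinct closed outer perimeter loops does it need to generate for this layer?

At z = 5.76 mm: the cylinder: section is a regular 12-gon, circumradius r=2; the cylinder at (-4, 7.5): section is a regular 12-gon, circumradius r=3.5; Taking the union: the 2 present regions are separate (no shared area or edge), so areas and boundary lengths simply add and each stays a separate island — 2 connected regions; the r=6.5 cylinder at (6.5, -2) gives a regular 12-gon of circumradius 6.5 (constant along its height); Subtracting the remaining from the first: starting from that combined region, the r=6.5 cylinder at (6.5, -2) partially overlaps it — only the 3.95 mm² overlap (of its 126.75 mm²) is removed, clipping the outline — 2 connected regions. The result has 2 disconnected regions.

2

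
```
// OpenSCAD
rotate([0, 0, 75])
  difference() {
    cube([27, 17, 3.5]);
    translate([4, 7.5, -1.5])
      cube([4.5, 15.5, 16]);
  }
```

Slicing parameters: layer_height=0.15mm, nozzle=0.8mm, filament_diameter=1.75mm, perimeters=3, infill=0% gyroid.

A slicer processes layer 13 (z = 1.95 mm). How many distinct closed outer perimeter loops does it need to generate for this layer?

At z = 1.95 mm: the cube is present — its section is the full 27×17 rectangle; the cube at (4, 7.5) (footprint 4.5×15.5) is included at this height; Taking the first minus the rest: starting from the 27×17 cube, the 4.5×15.5 cube at (4, 7.5) partially overlaps it — only the 42.75 mm² overlap (of its 69.75 mm²) is removed, clipping the outline — 1 connected region; (whole slice rotated 75° about Z — lengths, areas and connectivity unchanged). The result has 1 disconnected region.

1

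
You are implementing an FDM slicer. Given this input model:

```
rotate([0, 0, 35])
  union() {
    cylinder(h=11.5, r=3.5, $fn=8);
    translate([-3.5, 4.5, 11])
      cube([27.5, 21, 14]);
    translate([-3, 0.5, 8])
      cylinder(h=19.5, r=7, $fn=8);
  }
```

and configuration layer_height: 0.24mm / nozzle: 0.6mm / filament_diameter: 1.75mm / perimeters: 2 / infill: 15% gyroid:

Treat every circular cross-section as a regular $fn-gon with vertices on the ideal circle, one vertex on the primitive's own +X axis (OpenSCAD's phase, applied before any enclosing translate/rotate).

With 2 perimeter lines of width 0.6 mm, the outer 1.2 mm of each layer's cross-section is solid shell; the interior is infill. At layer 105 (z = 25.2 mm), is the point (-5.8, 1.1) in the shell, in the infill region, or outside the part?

At z = 25.2 mm: the cylinder is absent (z outside [0, 11.5]); the cube at (-3.5, 4.5) is absent (z outside [11, 25]); the r=7 cylinder at (-3, 0.5) contributes a regular 8-gon of circumradius 7; Merging all regions: only the r=7 cylinder at (-3, 0.5) is present, so the union is just that shape — 1 connected region; (rotated 35° about Z; rotation is an isometry so areas/perimeters/island counts are preserved). Overall, the cross-section is a single solid region. Undo the 35° rotation: the query point maps to (-4.120, 4.228) in the un-rotated model frame. The nearest boundary edge runs (-3.00, 7.50)→(-7.95, 5.45); distance from the point to it = 2.59 mm. The point is inside the cross-section and 2.59 mm from the nearest boundary — more than the 1.2 mm shell width (2 × 0.6), so it's in the infill interior.

infill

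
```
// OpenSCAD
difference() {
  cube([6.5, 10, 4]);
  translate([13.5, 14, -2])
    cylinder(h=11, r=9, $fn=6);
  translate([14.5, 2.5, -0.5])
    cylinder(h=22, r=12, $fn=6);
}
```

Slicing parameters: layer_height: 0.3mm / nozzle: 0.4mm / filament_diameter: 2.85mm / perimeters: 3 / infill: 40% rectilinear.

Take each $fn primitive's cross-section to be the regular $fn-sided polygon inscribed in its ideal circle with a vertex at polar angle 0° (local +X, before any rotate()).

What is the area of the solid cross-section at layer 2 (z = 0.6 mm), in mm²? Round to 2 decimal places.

At z = 0.6 mm: the cube (footprint 6.5×10) is included at this height (area 65.00 mm²); the r=9 cylinder at (13.5, 14) contributes a regular 6-gon of circumradius 9 (area = (6/2)·9.000²·sin(360°/6) = 210.44 mm²); the r=12 cylinder at (14.5, 2.5) contributes a regular 6-gon of circumradius 12 (area = (6/2)·12.000²·sin(360°/6) = 374.12 mm²); Taking the first minus the rest: starting from the 6.5×10 cube (65.00 mm²), the r=9 cylinder at (13.5, 14) misses the remaining region (no effect); the r=12 cylinder at (14.5, 2.5) partially overlaps it — only the 22.05 mm² overlap (of its 374.12 mm²) is removed, clipping the outline — area = 42.95 mm². Overall, the cross-section is a single solid region. Net area = 42.95 mm².

42.95 mm²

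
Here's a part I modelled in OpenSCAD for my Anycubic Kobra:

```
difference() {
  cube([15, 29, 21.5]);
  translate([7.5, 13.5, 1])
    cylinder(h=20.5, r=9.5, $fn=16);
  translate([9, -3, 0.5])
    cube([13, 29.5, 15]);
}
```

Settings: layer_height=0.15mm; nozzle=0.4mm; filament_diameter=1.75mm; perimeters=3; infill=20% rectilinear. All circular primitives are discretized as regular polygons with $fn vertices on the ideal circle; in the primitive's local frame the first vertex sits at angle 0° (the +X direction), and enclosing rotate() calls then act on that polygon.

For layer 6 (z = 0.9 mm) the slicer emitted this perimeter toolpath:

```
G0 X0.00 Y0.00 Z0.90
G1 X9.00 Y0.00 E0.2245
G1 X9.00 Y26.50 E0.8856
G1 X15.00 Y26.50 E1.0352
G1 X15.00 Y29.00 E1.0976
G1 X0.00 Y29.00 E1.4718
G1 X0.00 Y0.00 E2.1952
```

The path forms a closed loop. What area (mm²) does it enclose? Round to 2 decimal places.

Apply the shoelace formula to the sequence of (X, Y) vertices; enclosed area = 276.00 mm².

276.00 mm²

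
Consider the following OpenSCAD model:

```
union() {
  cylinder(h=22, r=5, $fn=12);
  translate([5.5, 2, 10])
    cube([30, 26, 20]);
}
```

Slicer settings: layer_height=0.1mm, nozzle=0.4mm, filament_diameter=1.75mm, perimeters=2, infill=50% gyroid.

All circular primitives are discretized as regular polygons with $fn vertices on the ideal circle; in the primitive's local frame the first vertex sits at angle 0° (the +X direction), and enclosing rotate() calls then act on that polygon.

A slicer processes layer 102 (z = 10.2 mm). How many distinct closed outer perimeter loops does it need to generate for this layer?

At z = 10.2 mm: the r=5 cylinder contributes a regular 12-gon of circumradius 5; the cube at (5.5, 2) (footprint 30×26) is included at this height; Taking the union: the 2 present regions are separate (no shared area or edge), so areas and boundary lengths simply add and each stays a separate island — 2 connected regions. The result has 2 disconnected regions.

2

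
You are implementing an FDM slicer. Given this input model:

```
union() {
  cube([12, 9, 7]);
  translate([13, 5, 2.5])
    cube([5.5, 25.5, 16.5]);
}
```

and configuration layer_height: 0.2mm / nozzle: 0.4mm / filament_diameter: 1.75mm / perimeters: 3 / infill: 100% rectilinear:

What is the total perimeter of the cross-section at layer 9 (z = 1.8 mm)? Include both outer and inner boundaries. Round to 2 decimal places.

42.00 mm

At z = 1.8 mm: the cube is present — its section is the full 12×9 rectangle (perimeter 42.00 mm); the cube at (13, 5) does not reach this height (z outside [2.5, 19]); Combining (union): only the 12×9 cube is present, so the union is just that shape — boundary = 42.00 mm. Overall, the cross-section is a single solid region. Total boundary length (outer) = 42.00 mm.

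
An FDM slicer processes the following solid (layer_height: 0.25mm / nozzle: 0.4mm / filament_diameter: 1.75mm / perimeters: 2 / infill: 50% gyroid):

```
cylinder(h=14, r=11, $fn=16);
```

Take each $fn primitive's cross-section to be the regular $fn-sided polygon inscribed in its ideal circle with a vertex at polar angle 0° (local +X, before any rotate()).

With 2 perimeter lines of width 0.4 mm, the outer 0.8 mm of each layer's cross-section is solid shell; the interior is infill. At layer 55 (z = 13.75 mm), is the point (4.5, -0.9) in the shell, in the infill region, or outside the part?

infill

At z = 13.75 mm: the cylinder: section is a regular 16-gon, circumradius r=11. Overall, the cross-section is a single solid region. The nearest boundary edge runs (10.16, -4.21)→(11.00, 0.00); distance from the point to it = 6.20 mm. The point is inside the cross-section and 6.20 mm from the nearest boundary — more than the 0.8 mm shell width (2 × 0.4), so it's in the infill interior.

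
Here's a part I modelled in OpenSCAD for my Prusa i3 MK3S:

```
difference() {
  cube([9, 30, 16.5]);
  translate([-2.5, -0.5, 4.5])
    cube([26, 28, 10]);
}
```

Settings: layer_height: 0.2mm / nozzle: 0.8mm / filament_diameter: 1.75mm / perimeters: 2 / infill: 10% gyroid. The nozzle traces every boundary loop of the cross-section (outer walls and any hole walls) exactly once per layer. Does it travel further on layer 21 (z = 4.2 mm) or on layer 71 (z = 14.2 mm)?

Layer 21 (z = 4.2): the cube (footprint 9×30) is included at this height (perimeter 78.00 mm); the cube at (-2.5, -0.5) is absent (z outside [4.5, 14.5]); Subtracting the remaining from the first: none of the subtracted shapes is present at this height, so the 9×30 cube is unchanged — boundary = 78.00 mm. So its perimeter = 78.00 mm. Layer 71 (z = 14.2): the cube (footprint 9×30) is included at this height (perimeter 78.00 mm); the 26×28 cube at (-2.5, -0.5) contributes its full rectangle (perimeter 108.00 mm); Taking the first minus the rest: starting from the 9×30 cube, the 26×28 cube at (-2.5, -0.5) partially overlaps it — only the 247.50 mm² overlap (of its 728.00 mm²) is removed, clipping the outline — boundary = 23.00 mm. So its perimeter = 23.00 mm. Layer 21 is larger (78.00 vs 23.00 mm).

layer 21 (z = 4.2 mm)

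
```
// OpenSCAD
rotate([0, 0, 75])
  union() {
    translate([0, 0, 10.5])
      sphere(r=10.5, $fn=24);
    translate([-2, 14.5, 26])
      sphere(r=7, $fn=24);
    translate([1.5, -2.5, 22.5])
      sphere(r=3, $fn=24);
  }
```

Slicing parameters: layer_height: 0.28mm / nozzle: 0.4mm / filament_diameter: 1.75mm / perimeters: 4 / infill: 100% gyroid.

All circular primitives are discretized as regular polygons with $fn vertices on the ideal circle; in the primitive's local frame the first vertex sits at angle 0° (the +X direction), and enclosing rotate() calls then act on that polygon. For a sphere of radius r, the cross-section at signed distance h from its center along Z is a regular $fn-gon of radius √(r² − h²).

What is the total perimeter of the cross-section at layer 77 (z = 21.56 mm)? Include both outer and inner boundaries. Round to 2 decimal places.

51.75 mm

At z = 21.56 mm: the sphere does not reach this height (|z−center|=11.060 > r=10.5); the sphere at (-2, 14.5): section is a regular 24-gon, circumradius = √(r²−h²) = √(7²−4.44²) = 5.412 (perimeter = 2·24·5.412·sin(180°/24) = 33.91 mm); the sphere at (1.5, -2.5): section is a regular 24-gon, circumradius = √(r²−h²) = √(3²−0.94²) = 2.849 (perimeter = 2·24·2.849·sin(180°/24) = 17.85 mm); Taking the union: the 2 present regions are separate (no shared area or edge), so areas and boundary lengths simply add and each stays a separate island — boundary = 51.75 mm; (whole slice rotated 75° about Z — lengths, areas and connectivity unchanged). Overall, the cross-section has 2 separate islands. Total boundary length (outer) = 51.75 mm.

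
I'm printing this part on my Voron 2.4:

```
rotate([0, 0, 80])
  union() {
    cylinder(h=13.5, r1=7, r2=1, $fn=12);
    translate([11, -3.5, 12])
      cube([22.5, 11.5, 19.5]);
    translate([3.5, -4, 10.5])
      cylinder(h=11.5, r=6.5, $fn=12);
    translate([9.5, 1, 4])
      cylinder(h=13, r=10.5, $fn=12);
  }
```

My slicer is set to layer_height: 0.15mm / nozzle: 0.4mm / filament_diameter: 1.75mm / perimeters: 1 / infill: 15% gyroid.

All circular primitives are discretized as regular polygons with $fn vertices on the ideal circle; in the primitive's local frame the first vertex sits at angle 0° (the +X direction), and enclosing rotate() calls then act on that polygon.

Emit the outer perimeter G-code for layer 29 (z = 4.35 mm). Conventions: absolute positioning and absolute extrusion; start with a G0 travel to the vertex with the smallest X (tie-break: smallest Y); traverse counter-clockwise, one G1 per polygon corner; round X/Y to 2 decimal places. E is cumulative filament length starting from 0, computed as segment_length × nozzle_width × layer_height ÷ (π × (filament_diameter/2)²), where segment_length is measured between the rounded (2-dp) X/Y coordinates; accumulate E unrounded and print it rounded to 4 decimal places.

G0 X-9.68 Y11.35 Z4.35
G1 X-9.20 Y5.94 E0.1355
G1 X-6.08 Y1.49 E0.2711
G1 X-4.95 Y0.96 E0.3022
G1 X-4.99 Y0.88 E0.3044
G1 X-4.76 Y-1.73 E0.3698
G1 X-3.26 Y-3.88 E0.4352
G1 X-0.88 Y-4.99 E0.5007
G1 X1.73 Y-4.76 E0.5660
G1 X3.88 Y-3.26 E0.6314
G1 X4.99 Y-0.88 E0.6969
G1 X4.90 Y0.12 E0.7220
G1 X8.71 Y2.78 E0.8379
G1 X11.01 Y7.71 E0.9736
G1 X10.53 Y13.12 E1.1091
G1 X7.41 Y17.57 E1.2447
G1 X2.49 Y19.87 E1.3801
G1 X-2.93 Y19.40 E1.5159
G1 X-7.38 Y16.28 E1.6514
G1 X-9.68 Y11.35 E1.7871

At z = 4.35 mm: the cone contributes a regular 12-gon of circumradius 5.067 (interpolated between r1=7 and r2=1 at t=0.322); the cube at (11, -3.5) is not intersected at this z (z outside [12, 31.5]); the cylinder at (3.5, -4) does not reach this height (z outside [10.5, 22]); the cylinder at (9.5, 1): section is a regular 12-gon, circumradius r=10.5; Merging all regions: the regions partially overlap (shared area 41.41 mm²), so overlapping operands fuse into one piece — 1 connected region; (whole slice rotated 80° about Z — lengths, areas and connectivity unchanged). The outline is a single polygon with 19 vertices. Extrusion per mm of travel: 0.4 × 0.15 / (π × 0.875²) = 0.024945. Accumulating E over each segment gives final E = 1.7871.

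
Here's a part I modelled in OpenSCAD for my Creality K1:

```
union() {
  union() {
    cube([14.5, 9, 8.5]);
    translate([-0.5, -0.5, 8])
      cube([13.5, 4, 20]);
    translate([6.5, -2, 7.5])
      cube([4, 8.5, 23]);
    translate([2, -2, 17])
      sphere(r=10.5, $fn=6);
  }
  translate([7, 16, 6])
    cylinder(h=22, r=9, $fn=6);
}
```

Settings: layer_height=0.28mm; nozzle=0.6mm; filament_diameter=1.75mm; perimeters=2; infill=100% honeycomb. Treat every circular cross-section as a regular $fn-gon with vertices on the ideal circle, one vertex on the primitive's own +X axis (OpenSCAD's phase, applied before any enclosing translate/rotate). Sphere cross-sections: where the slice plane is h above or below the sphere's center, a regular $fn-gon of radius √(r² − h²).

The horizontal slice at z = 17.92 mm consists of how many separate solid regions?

2

At z = 17.92 mm: the cube is not intersected at this z (z outside [0, 8.5]); the cube at (-0.5, -0.5) (footprint 13.5×4) is included at this height; the cube at (6.5, -2) is present — its section is the full 4×8.5 rectangle; the r=10.5 sphere at (2, -2) slices to a regular 6-gon of circumradius 10.460 (√(r²−h²) with h=0.92 from center); Combining (union): the regions partially overlap (shared area 71.51 mm²), so overlapping operands fuse into one piece — 1 connected region; the r=9 cylinder at (7, 16) contributes a regular 6-gon of circumradius 9; Merging all regions: the 2 present regions are separate (no shared area or edge), so areas and boundary lengths simply add and each stays a separate island — 2 connected regions. The result has 2 disconnected regions.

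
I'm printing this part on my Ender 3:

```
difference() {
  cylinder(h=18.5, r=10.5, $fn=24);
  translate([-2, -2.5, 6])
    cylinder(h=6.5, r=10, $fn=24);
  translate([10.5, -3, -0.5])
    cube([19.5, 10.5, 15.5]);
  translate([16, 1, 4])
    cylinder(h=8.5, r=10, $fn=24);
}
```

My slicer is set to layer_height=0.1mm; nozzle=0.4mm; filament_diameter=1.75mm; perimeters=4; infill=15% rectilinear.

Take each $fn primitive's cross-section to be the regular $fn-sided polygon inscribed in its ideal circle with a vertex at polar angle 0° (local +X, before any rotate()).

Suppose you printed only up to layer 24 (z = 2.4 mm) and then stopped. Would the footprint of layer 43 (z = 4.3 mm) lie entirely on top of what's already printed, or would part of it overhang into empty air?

entirely on top

Compare the two slices. At z = 2.4: the r=10.5 cylinder contributes a regular 24-gon of circumradius 10.5 (area = (24/2)·10.500²·sin(360°/24) = 342.42 mm²); the cylinder at (-2, -2.5) is not intersected at this z (z outside [6, 12.5]); the cube at (10.5, -3) is present — its section is the full 19.5×10.5 rectangle (area 204.75 mm²); the cylinder at (16, 1) is absent (z outside [4, 12.5]); After the difference (first − rest): starting from the r=10.5 cylinder (342.42 mm²), the 19.5×10.5 cube at (10.5, -3) misses the remaining region (no effect) — area = 342.42 mm². At z = 4.3: the r=10.5 cylinder gives a regular 24-gon of circumradius 10.5 (constant along its height) (area = (24/2)·10.500²·sin(360°/24) = 342.42 mm²); the cylinder at (-2, -2.5) does not reach this height (z outside [6, 12.5]); the cube at (10.5, -3) (footprint 19.5×10.5) is included at this height (area 204.75 mm²); the r=10 cylinder at (16, 1) gives a regular 24-gon of circumradius 10 (constant along its height) (area = (24/2)·10.000²·sin(360°/24) = 310.58 mm²); Subtracting the remaining from the first: starting from the r=10.5 cylinder (342.42 mm²), the 19.5×10.5 cube at (10.5, -3) misses the remaining region (no effect); the r=10 cylinder at (16, 1) partially overlaps it — only the 37.36 mm² overlap (of its 310.58 mm²) is removed, clipping the outline — area = 305.06 mm². Checking containment: the cross-section at z = 4.3 is a subset of the cross-section at z = 2.4.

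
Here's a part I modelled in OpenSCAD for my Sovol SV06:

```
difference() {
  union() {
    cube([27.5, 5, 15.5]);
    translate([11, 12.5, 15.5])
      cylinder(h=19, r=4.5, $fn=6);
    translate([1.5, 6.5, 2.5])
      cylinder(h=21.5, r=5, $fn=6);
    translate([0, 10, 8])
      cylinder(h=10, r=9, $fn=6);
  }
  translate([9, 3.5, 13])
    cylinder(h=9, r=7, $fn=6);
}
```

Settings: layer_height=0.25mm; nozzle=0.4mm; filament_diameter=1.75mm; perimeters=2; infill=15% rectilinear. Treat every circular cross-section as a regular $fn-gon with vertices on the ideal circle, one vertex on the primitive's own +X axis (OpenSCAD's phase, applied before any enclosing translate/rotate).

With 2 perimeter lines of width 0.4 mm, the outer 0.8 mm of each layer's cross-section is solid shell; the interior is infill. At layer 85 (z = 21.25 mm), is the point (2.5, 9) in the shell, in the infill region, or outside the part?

infill

At z = 21.25 mm: the cube is not intersected at this z (z outside [0, 15.5]); the r=4.5 cylinder at (11, 12.5) contributes a regular 6-gon of circumradius 4.5; the cylinder at (1.5, 6.5): section is a regular 6-gon, circumradius r=5; the cylinder at (0, 10) is absent (z outside [8, 18]); Combining (union): the 2 present regions are separate (no shared area or edge), so areas and boundary lengths simply add and each stays a separate island — 2 connected regions; the r=7 cylinder at (9, 3.5) gives a regular 6-gon of circumradius 7 (constant along its height); After the difference (first − rest): starting from that combined region, the r=7 cylinder at (9, 3.5) partially overlaps it — only the 18.41 mm² overlap (of its 127.31 mm²) is removed, clipping the outline — 2 connected regions. Overall, the cross-section has 2 separate islands. The nearest boundary edge runs (-1.00, 10.83)→(4.00, 10.83); distance from the point to it = 1.83 mm. (Shell/infill is judged within the island containing the point — the largest one.) The point is inside the cross-section and 1.83 mm from the nearest boundary — more than the 0.8 mm shell width (2 × 0.4), so it's in the infill interior.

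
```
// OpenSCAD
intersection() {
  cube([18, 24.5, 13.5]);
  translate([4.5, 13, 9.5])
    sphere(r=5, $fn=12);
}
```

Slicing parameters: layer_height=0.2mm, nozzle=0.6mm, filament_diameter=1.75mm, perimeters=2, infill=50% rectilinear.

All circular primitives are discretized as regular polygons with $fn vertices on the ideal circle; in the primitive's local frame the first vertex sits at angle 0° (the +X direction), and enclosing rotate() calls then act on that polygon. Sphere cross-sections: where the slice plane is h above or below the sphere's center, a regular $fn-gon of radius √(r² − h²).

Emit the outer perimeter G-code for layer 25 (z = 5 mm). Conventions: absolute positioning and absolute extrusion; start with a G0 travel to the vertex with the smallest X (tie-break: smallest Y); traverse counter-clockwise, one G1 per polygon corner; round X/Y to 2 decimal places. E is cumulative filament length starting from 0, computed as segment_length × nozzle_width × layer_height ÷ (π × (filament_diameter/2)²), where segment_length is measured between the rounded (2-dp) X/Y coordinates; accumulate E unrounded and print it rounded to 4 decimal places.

At z = 5 mm: the cube is present — its section is the full 18×24.5 rectangle; the sphere at (4.5, 13): section is a regular 12-gon, circumradius = √(r²−h²) = √(5²−4.5²) = 2.179; Taking the intersection: the r=5 sphere at (4.5, 13) lies inside the 18×24.5 cube, so the common part is the r=5 sphere at (4.5, 13) itself — 1 connected region. The outline is a single polygon with 12 vertices. Extrusion per mm of travel: 0.6 × 0.2 / (π × 0.875²) = 0.049890. Accumulating E over each segment gives final E = 0.6760.

G0 X2.32 Y13.00 Z5.00
G1 X2.61 Y11.91 E0.0563
G1 X3.41 Y11.11 E0.1127
G1 X4.50 Y10.82 E0.1690
G1 X5.59 Y11.11 E0.2253
G1 X6.39 Y11.91 E0.2817
G1 X6.68 Y13.00 E0.3380
G1 X6.39 Y14.09 E0.3942
G1 X5.59 Y14.89 E0.4507
G1 X4.50 Y15.18 E0.5070
G1 X3.41 Y14.89 E0.5632
G1 X2.61 Y14.09 E0.6197
G1 X2.32 Y13.00 E0.6760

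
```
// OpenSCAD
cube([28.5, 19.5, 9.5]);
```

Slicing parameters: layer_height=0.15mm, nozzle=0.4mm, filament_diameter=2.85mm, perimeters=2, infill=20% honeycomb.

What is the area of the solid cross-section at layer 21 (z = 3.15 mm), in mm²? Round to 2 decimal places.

555.75 mm²

At z = 3.15 mm: the cube is present — its section is the full 28.5×19.5 rectangle (area 555.75 mm²). Overall, the cross-section is a single solid region. Net area = 555.75 mm².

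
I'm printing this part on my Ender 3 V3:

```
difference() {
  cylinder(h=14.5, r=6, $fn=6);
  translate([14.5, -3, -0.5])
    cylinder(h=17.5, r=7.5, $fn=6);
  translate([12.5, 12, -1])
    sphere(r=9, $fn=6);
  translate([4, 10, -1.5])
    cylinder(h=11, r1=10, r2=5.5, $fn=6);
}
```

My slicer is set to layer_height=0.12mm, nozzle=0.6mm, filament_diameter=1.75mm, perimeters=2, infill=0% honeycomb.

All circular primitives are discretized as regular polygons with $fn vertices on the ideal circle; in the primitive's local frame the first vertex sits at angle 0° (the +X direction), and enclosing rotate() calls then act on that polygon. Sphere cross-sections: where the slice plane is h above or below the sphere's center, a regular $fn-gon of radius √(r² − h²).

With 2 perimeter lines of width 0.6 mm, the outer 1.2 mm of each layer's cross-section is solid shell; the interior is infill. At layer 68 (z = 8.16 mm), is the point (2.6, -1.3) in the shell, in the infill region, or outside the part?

At z = 8.16 mm: the r=6 cylinder gives a regular 6-gon of circumradius 6 (constant along its height); the r=7.5 cylinder at (14.5, -3) contributes a regular 6-gon of circumradius 7.5; the sphere at (12.5, 12) is absent (|z−center|=9.160 > r=9); the cone at (4, 10): at t=0.878 of its height the radius interpolates to r₁+(r₂−r₁)t = 6.048, giving a regular 6-gon of that circumradius; After the difference (first − rest): starting from the r=6 cylinder, the r=7.5 cylinder at (14.5, -3) misses the remaining region (no effect); the cone at (4, 10) partially overlaps it — only the 0.99 mm² overlap (of its 95.04 mm²) is removed, clipping the outline — 1 connected region. Overall, the cross-section is a single solid region. The nearest boundary edge runs (6.00, 0.00)→(3.00, -5.20); distance from the point to it = 2.29 mm. The point is inside the cross-section and 2.29 mm from the nearest boundary — more than the 1.2 mm shell width (2 × 0.6), so it's in the infill interior.

infill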